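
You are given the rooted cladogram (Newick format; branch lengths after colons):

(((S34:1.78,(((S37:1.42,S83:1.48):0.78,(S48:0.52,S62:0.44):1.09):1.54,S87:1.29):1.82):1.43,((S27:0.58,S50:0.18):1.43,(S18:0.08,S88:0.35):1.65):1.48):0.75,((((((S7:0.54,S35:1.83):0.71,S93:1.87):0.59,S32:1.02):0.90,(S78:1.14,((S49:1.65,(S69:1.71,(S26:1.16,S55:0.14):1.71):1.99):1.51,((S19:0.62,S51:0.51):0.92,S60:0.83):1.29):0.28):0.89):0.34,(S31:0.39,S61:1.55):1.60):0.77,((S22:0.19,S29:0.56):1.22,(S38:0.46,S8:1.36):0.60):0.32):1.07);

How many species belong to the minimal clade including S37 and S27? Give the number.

The MRCA of S37 and S27 is the node subtending ((S34,(((S37,S83),(S48,S62)),S87)),((S27,S50),(S18,S88))).
That clade contains 10 terminal taxa: S18, S27, S34, S37, S48, S50, S62, S83, S87, S88.

10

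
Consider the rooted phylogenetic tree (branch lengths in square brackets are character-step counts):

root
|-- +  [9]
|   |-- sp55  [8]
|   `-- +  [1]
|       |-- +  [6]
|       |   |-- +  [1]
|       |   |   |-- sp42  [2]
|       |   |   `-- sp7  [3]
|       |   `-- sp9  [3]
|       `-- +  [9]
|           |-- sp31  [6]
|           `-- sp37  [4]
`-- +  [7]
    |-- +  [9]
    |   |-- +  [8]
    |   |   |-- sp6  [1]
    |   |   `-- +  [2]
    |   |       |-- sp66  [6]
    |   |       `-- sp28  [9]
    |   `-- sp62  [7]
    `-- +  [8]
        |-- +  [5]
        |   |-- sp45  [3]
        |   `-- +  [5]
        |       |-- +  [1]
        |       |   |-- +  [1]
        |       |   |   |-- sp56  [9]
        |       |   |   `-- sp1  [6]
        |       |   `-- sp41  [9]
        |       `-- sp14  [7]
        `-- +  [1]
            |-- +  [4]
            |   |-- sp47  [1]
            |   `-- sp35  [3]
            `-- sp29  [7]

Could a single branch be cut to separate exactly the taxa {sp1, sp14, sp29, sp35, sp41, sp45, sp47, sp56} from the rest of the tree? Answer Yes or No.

Yes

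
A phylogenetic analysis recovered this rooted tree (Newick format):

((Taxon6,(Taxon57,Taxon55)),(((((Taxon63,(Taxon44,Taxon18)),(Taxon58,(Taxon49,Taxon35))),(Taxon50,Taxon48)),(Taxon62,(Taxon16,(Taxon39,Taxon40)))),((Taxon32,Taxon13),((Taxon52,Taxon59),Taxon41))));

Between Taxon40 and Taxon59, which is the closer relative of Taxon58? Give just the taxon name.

Taxon40

The MRCA of Taxon58 and Taxon40 subtends ((((Taxon63,(Taxon44,Taxon18)),(Taxon58,(Taxon49,Taxon35))),(Taxon50,Taxon48)),(Taxon62,(Taxon16,(Taxon39,Taxon40)))) (12 taxa).
The MRCA of Taxon58 and Taxon59 subtends (((((Taxon63,(Taxon44,Taxon18)),(Taxon58,(Taxon49,Taxon35))),(Taxon50,Taxon48)),(Taxon62,(Taxon16,(Taxon39,Taxon40)))),((Taxon32,Taxon13),((Taxon52,Taxon59),Taxon41))) (17 taxa).
The first is nested inside the second, so Taxon58 shares a more recent common ancestor with Taxon40.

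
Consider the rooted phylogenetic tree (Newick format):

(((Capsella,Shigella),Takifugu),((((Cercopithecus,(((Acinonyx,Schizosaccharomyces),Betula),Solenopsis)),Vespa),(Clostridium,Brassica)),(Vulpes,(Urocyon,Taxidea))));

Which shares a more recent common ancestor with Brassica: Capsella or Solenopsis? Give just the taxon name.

Solenopsis

The MRCA of Brassica and Solenopsis subtends (((Cercopithecus,(((Acinonyx,Schizosaccharomyces),Betula),Solenopsis)),Vespa),(Clostridium,Brassica)) (8 taxa).
The MRCA of Brassica and Capsella is the root, subtending the entire tree (14 taxa).
The first is nested inside the second, so Brassica shares a more recent common ancestor with Solenopsis.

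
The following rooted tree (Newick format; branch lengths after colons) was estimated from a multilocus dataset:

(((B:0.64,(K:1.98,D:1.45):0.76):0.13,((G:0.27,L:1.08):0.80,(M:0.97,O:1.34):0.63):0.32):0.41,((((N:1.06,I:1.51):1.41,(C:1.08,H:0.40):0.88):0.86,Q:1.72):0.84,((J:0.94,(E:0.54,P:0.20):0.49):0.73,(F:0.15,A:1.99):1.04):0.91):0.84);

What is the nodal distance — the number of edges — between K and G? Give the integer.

6

The MRCA of K and G is the node subtending ((B,(K,D)),((G,L),(M,O))).
From K up to that node: 3 branches. From G up to the same node: 3 branches. Total: 3 + 3 = 6.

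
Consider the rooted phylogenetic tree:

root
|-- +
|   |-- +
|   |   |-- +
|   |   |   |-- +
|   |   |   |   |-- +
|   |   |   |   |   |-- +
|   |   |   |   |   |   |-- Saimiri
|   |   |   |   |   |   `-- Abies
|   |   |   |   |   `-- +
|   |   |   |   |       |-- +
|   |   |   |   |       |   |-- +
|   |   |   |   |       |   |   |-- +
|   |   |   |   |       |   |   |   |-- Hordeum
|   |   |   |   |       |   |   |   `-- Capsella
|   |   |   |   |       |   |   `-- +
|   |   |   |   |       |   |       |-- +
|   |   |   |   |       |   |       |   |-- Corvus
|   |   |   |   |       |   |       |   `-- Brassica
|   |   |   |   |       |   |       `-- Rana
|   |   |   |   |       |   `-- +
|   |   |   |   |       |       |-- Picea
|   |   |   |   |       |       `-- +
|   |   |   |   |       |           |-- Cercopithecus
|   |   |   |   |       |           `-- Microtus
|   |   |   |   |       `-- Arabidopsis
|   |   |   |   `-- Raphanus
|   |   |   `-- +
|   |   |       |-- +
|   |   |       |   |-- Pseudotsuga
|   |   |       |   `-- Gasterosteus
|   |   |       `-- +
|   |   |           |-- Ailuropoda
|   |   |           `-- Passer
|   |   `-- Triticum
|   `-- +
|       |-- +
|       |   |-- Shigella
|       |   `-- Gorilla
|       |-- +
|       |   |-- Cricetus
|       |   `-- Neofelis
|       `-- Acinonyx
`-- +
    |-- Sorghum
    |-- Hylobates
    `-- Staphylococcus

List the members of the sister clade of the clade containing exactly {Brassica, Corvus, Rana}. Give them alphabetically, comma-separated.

The clade containing exactly {Brassica, Corvus, Rana} attaches to the tree at the node subtending ((Hordeum,Capsella),((Corvus,Brassica),Rana)).
The other lineage descending from that same node — the sister group — is (Hordeum,Capsella); its 2 tips in alphabetical order are the answer.

Capsella, Hordeum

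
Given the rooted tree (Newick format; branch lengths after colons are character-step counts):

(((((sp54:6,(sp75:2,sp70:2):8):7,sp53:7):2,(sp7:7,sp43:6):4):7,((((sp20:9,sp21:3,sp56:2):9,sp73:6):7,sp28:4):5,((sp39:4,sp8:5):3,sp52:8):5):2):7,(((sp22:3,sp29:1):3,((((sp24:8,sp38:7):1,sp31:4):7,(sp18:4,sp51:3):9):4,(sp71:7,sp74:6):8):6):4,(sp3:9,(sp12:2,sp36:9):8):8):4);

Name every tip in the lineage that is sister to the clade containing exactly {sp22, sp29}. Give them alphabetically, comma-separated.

The clade containing exactly {sp22, sp29} attaches to the tree at the node subtending ((sp22,sp29),((((sp24,sp38),sp31),(sp18,sp51)),(sp71,sp74))).
The other lineage descending from that same node — the sister group — is ((((sp24,sp38),sp31),(sp18,sp51)),(sp71,sp74)); its 7 tips in alphabetical order are the answer.

sp18, sp24, sp31, sp38, sp51, sp71, sp74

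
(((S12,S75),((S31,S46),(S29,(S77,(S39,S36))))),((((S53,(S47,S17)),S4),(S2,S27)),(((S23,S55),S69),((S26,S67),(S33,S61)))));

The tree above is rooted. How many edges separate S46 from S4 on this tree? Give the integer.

The MRCA of S46 and S4 is the root of the tree.
From S46 up to that node: 4 branches. From S4 up to the same node: 4 branches. Total: 4 + 4 = 8.

8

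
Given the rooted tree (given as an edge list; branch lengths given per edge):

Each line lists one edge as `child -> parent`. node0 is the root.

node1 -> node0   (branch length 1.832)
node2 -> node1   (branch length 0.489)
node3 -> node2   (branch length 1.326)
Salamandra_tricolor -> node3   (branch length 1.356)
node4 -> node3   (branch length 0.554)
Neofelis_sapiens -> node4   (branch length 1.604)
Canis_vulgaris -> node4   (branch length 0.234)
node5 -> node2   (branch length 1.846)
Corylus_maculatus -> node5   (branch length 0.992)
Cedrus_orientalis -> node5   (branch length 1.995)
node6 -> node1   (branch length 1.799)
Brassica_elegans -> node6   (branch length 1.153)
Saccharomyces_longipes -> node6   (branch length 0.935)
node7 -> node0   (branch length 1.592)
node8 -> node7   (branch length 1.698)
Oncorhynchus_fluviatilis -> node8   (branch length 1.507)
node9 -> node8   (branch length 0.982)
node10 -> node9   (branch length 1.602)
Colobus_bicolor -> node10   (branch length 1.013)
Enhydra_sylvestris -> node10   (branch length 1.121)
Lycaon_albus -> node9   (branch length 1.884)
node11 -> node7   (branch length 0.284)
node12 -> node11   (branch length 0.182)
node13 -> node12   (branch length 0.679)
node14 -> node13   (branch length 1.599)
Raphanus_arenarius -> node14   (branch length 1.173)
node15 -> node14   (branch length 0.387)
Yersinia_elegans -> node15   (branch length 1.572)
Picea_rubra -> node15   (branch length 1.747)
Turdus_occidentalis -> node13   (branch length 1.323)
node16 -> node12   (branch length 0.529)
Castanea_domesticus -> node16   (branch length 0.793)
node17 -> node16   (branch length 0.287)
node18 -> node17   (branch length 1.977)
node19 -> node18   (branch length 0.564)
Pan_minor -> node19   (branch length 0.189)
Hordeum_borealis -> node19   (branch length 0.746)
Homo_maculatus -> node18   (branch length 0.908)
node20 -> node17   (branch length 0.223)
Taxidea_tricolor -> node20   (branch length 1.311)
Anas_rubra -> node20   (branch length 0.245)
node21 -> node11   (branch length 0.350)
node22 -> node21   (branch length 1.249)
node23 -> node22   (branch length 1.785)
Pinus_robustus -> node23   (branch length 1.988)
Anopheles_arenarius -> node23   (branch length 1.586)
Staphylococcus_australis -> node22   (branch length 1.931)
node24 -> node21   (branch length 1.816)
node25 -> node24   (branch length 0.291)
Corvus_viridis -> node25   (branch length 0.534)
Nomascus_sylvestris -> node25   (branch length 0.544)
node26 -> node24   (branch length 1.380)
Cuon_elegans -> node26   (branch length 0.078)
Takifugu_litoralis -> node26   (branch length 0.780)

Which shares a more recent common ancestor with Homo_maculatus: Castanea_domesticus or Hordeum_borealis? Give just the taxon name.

The MRCA of Homo_maculatus and Hordeum_borealis subtends ((Pan_minor,Hordeum_borealis),Homo_maculatus) (3 taxa).
The MRCA of Homo_maculatus and Castanea_domesticus subtends (Castanea_domesticus,(((Pan_minor,Hordeum_borealis),Homo_maculatus),(Taxidea_tricolor,Anas_rubra))) (6 taxa).
The first is nested inside the second, so Homo_maculatus shares a more recent common ancestor with Hordeum_borealis.

Hordeum_borealis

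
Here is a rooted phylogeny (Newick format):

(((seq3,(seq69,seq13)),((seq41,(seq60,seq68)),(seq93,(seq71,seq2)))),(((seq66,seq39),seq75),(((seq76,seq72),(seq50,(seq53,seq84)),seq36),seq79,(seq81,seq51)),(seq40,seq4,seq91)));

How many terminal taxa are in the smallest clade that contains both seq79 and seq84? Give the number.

9

The MRCA of seq79 and seq84 is the node subtending (((seq76,seq72),(seq50,(seq53,seq84)),seq36),seq79,(seq81,seq51)).
That clade contains 9 terminal taxa: seq36, seq50, seq51, seq53, seq72, seq76, seq79, seq81, seq84.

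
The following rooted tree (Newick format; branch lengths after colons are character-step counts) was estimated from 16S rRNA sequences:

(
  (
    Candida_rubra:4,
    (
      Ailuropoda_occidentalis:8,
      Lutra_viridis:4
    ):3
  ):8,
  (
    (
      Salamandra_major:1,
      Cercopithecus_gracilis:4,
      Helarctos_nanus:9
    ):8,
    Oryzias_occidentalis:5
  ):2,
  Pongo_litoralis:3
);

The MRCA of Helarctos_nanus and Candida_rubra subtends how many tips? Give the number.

The MRCA of Helarctos_nanus and Candida_rubra is the root, so the clade is the entire tree.
That clade contains 8 terminal taxa: Ailuropoda_occidentalis, Candida_rubra, Cercopithecus_gracilis, Helarctos_nanus, Lutra_viridis, Oryzias_occidentalis, Pongo_litoralis, Salamandra_major.

8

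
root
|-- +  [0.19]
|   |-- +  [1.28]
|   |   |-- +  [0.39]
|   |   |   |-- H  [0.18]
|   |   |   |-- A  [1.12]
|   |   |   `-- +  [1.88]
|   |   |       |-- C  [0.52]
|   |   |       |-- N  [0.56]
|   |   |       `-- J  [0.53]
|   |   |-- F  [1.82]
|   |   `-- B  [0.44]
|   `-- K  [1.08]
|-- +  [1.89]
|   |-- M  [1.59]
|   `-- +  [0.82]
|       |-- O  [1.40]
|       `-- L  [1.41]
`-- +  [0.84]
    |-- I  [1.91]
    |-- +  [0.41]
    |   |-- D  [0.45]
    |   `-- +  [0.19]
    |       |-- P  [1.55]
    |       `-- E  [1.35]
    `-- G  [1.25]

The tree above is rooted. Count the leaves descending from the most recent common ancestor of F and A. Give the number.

7

The MRCA of F and A is the node subtending ((H,A,(C,N,J)),F,B).
That clade contains 7 terminal taxa: A, B, C, F, H, J, N.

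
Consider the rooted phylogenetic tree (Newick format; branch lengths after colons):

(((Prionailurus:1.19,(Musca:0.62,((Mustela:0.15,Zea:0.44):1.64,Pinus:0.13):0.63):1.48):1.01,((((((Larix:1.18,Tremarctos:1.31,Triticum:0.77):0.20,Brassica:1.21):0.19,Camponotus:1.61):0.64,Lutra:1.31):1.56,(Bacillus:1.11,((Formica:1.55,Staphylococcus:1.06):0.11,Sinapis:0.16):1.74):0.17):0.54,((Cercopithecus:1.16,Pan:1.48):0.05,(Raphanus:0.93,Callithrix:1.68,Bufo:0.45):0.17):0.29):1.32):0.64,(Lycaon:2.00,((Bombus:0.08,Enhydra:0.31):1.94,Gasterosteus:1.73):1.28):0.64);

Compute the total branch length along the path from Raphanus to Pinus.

The path runs Raphanus → … → MRCA → … → Pinus; the MRCA is the node subtending ((Prionailurus,(Musca,((Mustela,Zea),Pinus))),((((((Larix,Tremarctos,Triticum),Brassica),Camponotus),Lutra),(Bacillus,((Formica,Staphylococcus),Sinapis))),((Cercopithecus,Pan),(Raphanus,Callithrix,Bufo)))).
Branch lengths along that path: 0.93 + 0.17 + 0.29 + 1.32 + 1.01 + 1.48 + 0.63 + 0.13 = 5.96.

5.96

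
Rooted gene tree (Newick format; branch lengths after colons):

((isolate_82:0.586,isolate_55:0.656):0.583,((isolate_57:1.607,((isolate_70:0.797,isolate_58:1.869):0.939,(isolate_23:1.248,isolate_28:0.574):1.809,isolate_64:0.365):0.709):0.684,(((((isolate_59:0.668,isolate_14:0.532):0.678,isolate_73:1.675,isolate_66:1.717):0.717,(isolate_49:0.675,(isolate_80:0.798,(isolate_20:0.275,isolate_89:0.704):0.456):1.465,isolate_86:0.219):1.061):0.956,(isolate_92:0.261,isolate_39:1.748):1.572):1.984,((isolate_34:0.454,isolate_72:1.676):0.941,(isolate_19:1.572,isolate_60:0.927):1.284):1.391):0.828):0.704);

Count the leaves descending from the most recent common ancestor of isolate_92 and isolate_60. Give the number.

The MRCA of isolate_92 and isolate_60 is the node subtending (((((isolate_59,isolate_14),isolate_73,isolate_66),(isolate_49,(isolate_80,(isolate_20,isolate_89)),isolate_86)),(isolate_92,isolate_39)),((isolate_34,isolate_72),(isolate_19,isolate_60))).
That clade contains 15 terminal taxa: isolate_14, isolate_19, isolate_20, isolate_34, isolate_39, isolate_49, isolate_59, isolate_60, isolate_66, isolate_72, isolate_73, isolate_80, isolate_86, isolate_89, isolate_92.

15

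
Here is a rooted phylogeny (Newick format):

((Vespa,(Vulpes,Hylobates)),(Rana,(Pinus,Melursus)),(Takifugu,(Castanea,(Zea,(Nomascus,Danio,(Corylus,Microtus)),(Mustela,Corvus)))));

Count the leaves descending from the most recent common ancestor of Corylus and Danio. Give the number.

4

The MRCA of Corylus and Danio is the node subtending (Nomascus,Danio,(Corylus,Microtus)).
That clade contains 4 terminal taxa: Corylus, Danio, Microtus, Nomascus.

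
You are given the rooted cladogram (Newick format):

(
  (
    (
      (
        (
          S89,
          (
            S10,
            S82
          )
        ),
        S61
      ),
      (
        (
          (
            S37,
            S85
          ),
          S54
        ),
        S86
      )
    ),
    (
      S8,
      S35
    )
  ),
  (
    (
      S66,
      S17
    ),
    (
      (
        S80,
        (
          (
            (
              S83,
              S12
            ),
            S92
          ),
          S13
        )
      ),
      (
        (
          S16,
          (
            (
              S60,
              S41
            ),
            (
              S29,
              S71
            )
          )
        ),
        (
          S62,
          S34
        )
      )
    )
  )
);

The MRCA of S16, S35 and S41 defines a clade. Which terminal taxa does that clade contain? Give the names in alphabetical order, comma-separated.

S10, S12, S13, S16, S17, S29, S34, S35, S37, S41, S54, S60, S61, S62, S66, S71, S8, S80, S82, S83, S85, S86, S89, S92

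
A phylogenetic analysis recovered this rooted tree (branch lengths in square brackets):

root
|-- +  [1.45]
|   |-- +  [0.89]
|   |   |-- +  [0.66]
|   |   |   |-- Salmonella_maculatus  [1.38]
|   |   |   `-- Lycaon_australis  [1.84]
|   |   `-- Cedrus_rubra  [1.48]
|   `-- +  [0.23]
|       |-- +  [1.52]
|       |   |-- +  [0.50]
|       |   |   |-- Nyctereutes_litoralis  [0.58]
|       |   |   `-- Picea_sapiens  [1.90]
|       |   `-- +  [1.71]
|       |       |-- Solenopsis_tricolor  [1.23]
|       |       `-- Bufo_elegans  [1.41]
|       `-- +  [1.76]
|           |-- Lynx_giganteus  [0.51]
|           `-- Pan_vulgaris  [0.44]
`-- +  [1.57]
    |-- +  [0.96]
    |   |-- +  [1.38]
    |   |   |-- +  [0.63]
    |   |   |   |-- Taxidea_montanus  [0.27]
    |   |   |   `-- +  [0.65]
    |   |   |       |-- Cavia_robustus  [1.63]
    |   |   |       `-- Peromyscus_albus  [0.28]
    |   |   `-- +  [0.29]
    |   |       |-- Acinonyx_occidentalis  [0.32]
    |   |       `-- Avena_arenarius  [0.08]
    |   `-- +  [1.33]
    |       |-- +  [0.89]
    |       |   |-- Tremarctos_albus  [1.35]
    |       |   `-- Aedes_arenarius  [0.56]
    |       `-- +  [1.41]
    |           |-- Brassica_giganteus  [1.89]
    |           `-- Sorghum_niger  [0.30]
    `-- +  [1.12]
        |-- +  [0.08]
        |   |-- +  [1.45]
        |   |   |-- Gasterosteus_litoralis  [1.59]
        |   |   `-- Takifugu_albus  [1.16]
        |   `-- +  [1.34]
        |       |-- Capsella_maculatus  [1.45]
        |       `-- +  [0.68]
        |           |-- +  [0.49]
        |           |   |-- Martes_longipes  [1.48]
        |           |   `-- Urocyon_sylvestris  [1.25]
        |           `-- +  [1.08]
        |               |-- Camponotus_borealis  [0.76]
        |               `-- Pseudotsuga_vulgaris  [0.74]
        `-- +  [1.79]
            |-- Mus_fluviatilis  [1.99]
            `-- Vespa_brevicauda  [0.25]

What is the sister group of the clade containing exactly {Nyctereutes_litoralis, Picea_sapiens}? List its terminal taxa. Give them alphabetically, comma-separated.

The clade containing exactly {Nyctereutes_litoralis, Picea_sapiens} attaches to the tree at the node subtending ((Nyctereutes_litoralis,Picea_sapiens),(Solenopsis_tricolor,Bufo_elegans)).
The other lineage descending from that same node — the sister group — is (Solenopsis_tricolor,Bufo_elegans); its 2 tips in alphabetical order are the answer.

Bufo_elegans, Solenopsis_tricolor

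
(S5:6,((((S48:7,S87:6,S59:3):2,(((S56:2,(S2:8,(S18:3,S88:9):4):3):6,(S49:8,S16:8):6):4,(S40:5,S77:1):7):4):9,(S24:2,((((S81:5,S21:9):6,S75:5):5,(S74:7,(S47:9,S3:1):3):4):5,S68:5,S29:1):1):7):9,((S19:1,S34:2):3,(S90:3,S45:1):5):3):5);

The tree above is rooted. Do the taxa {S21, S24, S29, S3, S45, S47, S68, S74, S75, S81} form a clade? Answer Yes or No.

The MRCA of the listed taxa subtends ((((S48,S87,S59),(((S56,(S2,(S18,S88))),(S49,S16)),(S40,S77))),(S24,((((S81,S21),S75),(S74,(S47,S3))),S68,S29))),((S19,S34),(S90,S45))).
That clade also contains S16, S18, S19, S2, S34, S40, S48, S49, S56, S59, S77, S87, S88, S90, which are not in the proposed group, so the group is not monophyletic.

No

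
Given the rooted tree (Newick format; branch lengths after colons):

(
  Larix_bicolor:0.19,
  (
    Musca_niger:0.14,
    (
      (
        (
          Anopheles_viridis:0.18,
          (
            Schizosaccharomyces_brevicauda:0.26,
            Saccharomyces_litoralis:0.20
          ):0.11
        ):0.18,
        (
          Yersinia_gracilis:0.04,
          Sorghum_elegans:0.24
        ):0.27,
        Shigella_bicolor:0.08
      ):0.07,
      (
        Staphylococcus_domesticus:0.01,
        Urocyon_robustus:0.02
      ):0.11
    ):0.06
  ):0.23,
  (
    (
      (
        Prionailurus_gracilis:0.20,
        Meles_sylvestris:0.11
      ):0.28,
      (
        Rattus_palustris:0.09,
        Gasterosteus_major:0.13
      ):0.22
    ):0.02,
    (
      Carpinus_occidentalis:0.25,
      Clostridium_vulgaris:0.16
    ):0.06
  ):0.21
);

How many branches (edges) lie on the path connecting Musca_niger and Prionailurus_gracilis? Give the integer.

6

The MRCA of Musca_niger and Prionailurus_gracilis is the root of the tree.
From Musca_niger up to that node: 2 branches. From Prionailurus_gracilis up to the same node: 4 branches. Total: 2 + 4 = 6.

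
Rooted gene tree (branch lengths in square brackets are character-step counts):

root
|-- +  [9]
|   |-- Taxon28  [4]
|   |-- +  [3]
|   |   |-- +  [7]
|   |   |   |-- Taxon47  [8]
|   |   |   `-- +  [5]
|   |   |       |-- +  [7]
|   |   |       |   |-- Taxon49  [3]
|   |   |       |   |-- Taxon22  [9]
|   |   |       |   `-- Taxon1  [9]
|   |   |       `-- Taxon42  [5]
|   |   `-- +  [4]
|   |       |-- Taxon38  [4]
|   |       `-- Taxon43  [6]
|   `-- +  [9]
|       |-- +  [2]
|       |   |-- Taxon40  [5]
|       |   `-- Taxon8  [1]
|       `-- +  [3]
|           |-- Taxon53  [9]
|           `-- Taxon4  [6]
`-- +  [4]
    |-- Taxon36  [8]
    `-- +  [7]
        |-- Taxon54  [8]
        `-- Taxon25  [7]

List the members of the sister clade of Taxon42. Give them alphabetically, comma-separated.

Taxon42 attaches to the tree at the node subtending ((Taxon49,Taxon22,Taxon1),Taxon42).
The other lineage descending from that same node — the sister group — is (Taxon49,Taxon22,Taxon1); its 3 tips in alphabetical order are the answer.

Taxon1, Taxon22, Taxon49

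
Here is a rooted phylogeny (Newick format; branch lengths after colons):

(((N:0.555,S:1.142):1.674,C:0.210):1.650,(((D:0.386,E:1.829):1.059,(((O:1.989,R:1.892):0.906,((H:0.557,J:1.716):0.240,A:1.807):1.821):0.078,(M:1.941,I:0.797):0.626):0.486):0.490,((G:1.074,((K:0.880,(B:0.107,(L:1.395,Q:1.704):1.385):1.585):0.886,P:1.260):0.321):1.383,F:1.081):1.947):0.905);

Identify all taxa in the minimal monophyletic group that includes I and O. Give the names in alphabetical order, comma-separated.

A, H, I, J, M, O, R

Tracing I: it sits inside (M,I).
Tracing O: it sits inside (O,R).
The smallest clade enclosing both is (((O,R),((H,J),A)),(M,I)); the answer is its 7 terminal taxa in alphabetical order.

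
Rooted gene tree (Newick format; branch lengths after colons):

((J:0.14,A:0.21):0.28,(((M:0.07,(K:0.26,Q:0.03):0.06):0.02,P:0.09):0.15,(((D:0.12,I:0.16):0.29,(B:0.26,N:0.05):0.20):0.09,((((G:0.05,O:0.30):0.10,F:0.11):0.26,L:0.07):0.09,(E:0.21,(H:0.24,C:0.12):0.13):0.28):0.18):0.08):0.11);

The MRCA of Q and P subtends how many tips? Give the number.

The MRCA of Q and P is the node subtending ((M,(K,Q)),P).
That clade contains 4 terminal taxa: K, M, P, Q.

4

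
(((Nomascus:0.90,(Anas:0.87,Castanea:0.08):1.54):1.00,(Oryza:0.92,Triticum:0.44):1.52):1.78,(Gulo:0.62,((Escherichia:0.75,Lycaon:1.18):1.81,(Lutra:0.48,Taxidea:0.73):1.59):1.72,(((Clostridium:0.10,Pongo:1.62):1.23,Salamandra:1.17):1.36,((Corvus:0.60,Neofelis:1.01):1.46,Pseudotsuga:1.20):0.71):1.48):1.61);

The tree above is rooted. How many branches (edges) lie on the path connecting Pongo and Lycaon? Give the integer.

The MRCA of Pongo and Lycaon is the node subtending (Gulo,((Escherichia,Lycaon),(Lutra,Taxidea)),(((Clostridium,Pongo),Salamandra),((Corvus,Neofelis),Pseudotsuga))).
From Pongo up to that node: 4 branches. From Lycaon up to the same node: 3 branches. Total: 4 + 3 = 7.

7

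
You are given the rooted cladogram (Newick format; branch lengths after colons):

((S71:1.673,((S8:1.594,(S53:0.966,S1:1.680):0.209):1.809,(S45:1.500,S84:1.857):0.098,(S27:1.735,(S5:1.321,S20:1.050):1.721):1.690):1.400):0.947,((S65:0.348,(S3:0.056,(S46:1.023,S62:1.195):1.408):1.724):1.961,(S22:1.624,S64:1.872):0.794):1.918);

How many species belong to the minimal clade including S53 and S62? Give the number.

The MRCA of S53 and S62 is the root, so the clade is the entire tree.
That clade contains 15 terminal taxa: S1, S20, S22, S27, S3, S45, S46, S5, S53, S62, S64, S65, S71, S8, S84.

15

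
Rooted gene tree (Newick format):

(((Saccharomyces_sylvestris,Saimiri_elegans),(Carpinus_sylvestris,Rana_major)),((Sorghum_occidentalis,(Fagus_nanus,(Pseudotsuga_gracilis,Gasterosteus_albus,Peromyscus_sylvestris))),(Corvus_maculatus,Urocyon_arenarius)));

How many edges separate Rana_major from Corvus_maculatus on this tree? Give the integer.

6

The MRCA of Rana_major and Corvus_maculatus is the root of the tree.
From Rana_major up to that node: 3 branches. From Corvus_maculatus up to the same node: 3 branches. Total: 3 + 3 = 6.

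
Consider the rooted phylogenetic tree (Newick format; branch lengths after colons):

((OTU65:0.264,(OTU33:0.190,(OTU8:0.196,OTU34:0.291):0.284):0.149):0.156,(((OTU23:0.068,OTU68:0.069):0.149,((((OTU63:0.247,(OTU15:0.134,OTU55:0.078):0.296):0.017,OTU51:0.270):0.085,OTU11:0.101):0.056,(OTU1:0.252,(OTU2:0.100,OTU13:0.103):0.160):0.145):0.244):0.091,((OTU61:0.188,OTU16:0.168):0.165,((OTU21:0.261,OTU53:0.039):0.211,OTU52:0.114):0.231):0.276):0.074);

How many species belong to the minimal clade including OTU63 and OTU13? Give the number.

The MRCA of OTU63 and OTU13 is the node subtending ((((OTU63,(OTU15,OTU55)),OTU51),OTU11),(OTU1,(OTU2,OTU13))).
That clade contains 8 terminal taxa: OTU1, OTU11, OTU13, OTU15, OTU2, OTU51, OTU55, OTU63.

8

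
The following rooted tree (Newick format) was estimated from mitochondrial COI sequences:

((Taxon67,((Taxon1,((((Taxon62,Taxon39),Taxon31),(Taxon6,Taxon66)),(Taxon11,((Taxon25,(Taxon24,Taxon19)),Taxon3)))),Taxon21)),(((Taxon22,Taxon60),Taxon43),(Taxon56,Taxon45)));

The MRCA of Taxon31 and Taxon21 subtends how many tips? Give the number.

The MRCA of Taxon31 and Taxon21 is the node subtending ((Taxon1,((((Taxon62,Taxon39),Taxon31),(Taxon6,Taxon66)),(Taxon11,((Taxon25,(Taxon24,Taxon19)),Taxon3)))),Taxon21).
That clade contains 12 terminal taxa: Taxon1, Taxon11, Taxon19, Taxon21, Taxon24, Taxon25, Taxon3, Taxon31, Taxon39, Taxon6, Taxon62, Taxon66.

12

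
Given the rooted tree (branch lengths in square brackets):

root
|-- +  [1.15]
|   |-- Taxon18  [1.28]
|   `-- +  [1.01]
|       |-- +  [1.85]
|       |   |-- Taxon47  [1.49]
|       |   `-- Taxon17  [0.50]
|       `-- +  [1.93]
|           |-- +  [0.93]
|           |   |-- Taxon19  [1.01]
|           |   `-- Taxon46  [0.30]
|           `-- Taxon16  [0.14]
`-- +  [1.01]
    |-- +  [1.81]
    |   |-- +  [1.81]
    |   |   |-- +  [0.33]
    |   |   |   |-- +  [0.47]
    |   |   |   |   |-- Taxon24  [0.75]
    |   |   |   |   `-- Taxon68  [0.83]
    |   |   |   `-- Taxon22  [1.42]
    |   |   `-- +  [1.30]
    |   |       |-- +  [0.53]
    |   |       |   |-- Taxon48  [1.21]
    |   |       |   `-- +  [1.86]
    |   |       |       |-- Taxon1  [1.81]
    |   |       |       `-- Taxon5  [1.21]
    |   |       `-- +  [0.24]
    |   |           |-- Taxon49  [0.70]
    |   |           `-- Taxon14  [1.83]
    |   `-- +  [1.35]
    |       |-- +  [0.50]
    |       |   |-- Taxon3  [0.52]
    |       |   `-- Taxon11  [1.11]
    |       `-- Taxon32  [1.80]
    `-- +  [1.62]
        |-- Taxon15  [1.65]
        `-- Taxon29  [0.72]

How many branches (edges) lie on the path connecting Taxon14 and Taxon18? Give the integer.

8

The MRCA of Taxon14 and Taxon18 is the root of the tree.
From Taxon14 up to that node: 6 branches. From Taxon18 up to the same node: 2 branches. Total: 6 + 2 = 8.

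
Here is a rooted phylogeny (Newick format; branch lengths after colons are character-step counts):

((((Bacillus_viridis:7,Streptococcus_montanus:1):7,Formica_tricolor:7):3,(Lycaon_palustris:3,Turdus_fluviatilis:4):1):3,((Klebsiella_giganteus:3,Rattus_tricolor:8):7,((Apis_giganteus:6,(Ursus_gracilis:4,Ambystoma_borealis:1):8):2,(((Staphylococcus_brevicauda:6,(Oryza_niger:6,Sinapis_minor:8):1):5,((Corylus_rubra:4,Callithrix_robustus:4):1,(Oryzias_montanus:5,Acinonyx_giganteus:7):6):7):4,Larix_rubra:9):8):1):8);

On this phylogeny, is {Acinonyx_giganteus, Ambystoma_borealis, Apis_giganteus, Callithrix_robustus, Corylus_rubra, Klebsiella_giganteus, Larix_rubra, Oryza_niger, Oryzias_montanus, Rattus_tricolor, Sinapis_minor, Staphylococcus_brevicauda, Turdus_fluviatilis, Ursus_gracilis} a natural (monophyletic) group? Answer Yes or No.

No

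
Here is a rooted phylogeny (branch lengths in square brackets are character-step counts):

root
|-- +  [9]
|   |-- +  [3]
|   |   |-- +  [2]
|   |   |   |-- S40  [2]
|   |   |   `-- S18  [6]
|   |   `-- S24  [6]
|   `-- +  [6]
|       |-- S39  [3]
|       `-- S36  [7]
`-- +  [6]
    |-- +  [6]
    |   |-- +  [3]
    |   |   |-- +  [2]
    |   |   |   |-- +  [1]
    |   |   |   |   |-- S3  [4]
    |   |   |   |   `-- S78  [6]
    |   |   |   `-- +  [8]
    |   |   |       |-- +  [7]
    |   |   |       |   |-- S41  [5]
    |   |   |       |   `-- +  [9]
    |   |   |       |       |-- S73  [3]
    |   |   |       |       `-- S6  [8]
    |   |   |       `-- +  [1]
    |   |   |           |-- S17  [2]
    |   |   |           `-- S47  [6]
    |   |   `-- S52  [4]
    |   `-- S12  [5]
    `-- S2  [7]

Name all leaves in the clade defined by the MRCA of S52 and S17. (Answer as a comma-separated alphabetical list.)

Tracing S52: it sits inside (((S3,S78),((S41,(S73,S6)),(S17,S47))),S52).
Tracing S17: it sits inside (S17,S47).
The smallest clade enclosing both is (((S3,S78),((S41,(S73,S6)),(S17,S47))),S52); the answer is its 8 terminal taxa in alphabetical order.

S17, S3, S41, S47, S52, S6, S73, S78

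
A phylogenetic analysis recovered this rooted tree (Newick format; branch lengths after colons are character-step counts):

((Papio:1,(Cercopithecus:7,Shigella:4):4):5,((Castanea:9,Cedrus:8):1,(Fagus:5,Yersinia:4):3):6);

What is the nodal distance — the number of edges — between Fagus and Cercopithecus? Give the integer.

The MRCA of Fagus and Cercopithecus is the root of the tree.
From Fagus up to that node: 3 branches. From Cercopithecus up to the same node: 3 branches. Total: 3 + 3 = 6.

6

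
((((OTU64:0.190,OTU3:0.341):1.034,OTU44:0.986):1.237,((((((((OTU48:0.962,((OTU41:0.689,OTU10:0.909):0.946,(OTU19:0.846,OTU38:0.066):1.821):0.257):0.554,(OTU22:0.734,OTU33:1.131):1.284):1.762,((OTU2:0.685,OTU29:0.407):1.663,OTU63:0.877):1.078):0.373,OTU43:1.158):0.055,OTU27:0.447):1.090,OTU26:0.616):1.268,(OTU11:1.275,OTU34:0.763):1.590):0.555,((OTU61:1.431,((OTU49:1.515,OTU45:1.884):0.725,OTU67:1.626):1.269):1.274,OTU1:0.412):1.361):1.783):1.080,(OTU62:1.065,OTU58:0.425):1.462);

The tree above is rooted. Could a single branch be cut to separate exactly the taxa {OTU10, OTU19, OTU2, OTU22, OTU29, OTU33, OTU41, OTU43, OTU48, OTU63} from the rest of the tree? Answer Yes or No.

The MRCA of the listed taxa subtends ((((OTU48,((OTU41,OTU10),(OTU19,OTU38))),(OTU22,OTU33)),((OTU2,OTU29),OTU63)),OTU43).
That clade also contains OTU38, which is not in the proposed group, so the group is not monophyletic.

No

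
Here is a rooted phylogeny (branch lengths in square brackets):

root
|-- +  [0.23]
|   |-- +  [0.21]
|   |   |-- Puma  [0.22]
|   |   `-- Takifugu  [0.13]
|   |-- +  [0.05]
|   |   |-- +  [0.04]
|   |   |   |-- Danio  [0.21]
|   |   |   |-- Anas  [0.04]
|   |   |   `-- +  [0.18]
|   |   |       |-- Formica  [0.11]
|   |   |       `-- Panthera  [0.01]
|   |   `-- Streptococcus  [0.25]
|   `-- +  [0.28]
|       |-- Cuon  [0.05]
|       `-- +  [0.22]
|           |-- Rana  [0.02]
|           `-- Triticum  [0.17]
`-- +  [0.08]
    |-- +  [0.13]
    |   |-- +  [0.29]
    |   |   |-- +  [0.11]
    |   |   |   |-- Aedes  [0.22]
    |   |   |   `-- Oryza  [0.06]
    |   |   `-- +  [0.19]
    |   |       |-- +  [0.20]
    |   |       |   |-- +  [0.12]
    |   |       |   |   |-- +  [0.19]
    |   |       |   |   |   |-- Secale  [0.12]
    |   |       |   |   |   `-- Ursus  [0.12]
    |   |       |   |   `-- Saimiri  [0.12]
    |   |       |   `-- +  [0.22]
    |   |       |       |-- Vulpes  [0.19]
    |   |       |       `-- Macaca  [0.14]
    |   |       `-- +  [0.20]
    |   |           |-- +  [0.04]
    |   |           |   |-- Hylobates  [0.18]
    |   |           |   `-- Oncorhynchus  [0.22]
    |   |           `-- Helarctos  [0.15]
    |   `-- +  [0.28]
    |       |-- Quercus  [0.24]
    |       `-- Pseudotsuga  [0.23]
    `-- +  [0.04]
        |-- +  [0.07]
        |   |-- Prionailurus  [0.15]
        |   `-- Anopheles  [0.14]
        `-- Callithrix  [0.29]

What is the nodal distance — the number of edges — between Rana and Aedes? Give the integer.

The MRCA of Rana and Aedes is the root of the tree.
From Rana up to that node: 4 branches. From Aedes up to the same node: 5 branches. Total: 4 + 5 = 9.

9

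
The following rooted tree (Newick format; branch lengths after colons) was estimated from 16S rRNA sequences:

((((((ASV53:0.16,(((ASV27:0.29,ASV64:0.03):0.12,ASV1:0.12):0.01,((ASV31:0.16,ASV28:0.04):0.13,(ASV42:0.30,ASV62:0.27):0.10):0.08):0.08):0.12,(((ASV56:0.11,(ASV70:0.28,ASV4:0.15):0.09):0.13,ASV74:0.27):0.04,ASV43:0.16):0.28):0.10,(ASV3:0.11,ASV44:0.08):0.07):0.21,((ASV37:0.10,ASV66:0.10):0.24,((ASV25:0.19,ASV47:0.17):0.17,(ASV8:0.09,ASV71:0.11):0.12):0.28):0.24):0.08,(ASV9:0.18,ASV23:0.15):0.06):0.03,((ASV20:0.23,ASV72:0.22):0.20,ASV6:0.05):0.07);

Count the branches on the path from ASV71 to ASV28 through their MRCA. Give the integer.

11

The MRCA of ASV71 and ASV28 is the node subtending ((((ASV53,(((ASV27,ASV64),ASV1),((ASV31,ASV28),(ASV42,ASV62)))),(((ASV56,(ASV70,ASV4)),ASV74),ASV43)),(ASV3,ASV44)),((ASV37,ASV66),((ASV25,ASV47),(ASV8,ASV71)))).
From ASV71 up to that node: 4 branches. From ASV28 up to the same node: 7 branches. Total: 4 + 7 = 11.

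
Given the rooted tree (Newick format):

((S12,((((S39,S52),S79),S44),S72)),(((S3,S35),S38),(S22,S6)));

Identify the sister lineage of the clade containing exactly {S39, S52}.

The clade containing exactly {S39, S52} attaches to the tree at the node subtending ((S39,S52),S79).
The other lineage descending from that same node — the sister group — is the single tip S79.

S79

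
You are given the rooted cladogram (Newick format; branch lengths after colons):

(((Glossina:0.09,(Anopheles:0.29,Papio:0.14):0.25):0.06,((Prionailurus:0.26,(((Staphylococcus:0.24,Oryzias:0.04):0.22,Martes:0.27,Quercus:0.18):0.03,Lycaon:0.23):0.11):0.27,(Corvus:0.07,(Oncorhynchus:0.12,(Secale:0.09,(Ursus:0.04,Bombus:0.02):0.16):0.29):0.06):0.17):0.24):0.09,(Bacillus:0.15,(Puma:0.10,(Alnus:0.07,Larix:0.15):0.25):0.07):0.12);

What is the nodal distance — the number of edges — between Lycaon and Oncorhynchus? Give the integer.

The MRCA of Lycaon and Oncorhynchus is the node subtending ((Prionailurus,(((Staphylococcus,Oryzias),Martes,Quercus),Lycaon)),(Corvus,(Oncorhynchus,(Secale,(Ursus,Bombus))))).
From Lycaon up to that node: 3 branches. From Oncorhynchus up to the same node: 3 branches. Total: 3 + 3 = 6.

6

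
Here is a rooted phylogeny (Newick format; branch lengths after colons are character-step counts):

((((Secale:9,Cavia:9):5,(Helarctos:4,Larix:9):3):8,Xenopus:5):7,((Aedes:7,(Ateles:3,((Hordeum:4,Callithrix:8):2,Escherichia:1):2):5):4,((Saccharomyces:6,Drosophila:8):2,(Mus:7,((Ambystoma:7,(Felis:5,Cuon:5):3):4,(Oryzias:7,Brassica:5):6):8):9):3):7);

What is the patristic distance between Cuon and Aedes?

The path runs Cuon → … → MRCA → … → Aedes; the MRCA is the node subtending ((Aedes,(Ateles,((Hordeum,Callithrix),Escherichia))),((Saccharomyces,Drosophila),(Mus,((Ambystoma,(Felis,Cuon)),(Oryzias,Brassica))))).
Branch lengths along that path: 5 + 3 + 4 + 8 + 9 + 3 + 4 + 7 = 43.

43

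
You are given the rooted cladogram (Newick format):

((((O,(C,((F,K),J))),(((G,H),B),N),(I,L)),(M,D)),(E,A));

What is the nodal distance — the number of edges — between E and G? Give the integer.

The MRCA of E and G is the root of the tree.
From E up to that node: 2 branches. From G up to the same node: 6 branches. Total: 2 + 6 = 8.

8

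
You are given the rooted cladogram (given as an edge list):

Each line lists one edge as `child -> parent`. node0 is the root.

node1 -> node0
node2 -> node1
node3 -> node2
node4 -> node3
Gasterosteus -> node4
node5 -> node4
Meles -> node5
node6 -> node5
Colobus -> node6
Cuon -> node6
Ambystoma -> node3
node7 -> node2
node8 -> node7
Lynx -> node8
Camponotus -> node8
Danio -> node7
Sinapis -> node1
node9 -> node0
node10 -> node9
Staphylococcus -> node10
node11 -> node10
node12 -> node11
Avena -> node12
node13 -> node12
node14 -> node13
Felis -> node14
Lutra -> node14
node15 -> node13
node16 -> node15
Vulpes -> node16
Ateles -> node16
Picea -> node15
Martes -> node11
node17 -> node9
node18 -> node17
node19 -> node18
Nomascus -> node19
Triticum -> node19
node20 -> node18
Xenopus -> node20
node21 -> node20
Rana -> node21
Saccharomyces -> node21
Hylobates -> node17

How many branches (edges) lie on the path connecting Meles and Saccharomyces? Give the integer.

12

The MRCA of Meles and Saccharomyces is the root of the tree.
From Meles up to that node: 6 branches. From Saccharomyces up to the same node: 6 branches. Total: 6 + 6 = 12.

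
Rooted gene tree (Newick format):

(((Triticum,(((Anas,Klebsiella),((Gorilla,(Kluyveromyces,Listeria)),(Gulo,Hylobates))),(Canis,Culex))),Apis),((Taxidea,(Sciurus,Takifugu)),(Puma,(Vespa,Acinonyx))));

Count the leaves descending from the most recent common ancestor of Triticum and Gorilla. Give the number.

10

The MRCA of Triticum and Gorilla is the node subtending (Triticum,(((Anas,Klebsiella),((Gorilla,(Kluyveromyces,Listeria)),(Gulo,Hylobates))),(Canis,Culex))).
That clade contains 10 terminal taxa: Anas, Canis, Culex, Gorilla, Gulo, Hylobates, Klebsiella, Kluyveromyces, Listeria, Triticum.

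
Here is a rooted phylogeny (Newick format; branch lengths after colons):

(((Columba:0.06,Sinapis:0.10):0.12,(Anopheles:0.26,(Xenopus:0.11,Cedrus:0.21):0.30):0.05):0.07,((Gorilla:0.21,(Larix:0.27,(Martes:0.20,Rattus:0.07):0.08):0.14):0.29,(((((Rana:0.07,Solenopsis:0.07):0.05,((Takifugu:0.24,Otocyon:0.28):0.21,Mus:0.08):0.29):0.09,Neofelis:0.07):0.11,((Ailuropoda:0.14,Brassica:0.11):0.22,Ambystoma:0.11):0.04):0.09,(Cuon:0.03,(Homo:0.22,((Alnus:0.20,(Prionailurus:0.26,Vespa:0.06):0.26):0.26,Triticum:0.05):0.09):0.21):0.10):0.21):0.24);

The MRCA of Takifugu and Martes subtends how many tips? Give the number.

19

The MRCA of Takifugu and Martes is the node subtending ((Gorilla,(Larix,(Martes,Rattus))),(((((Rana,Solenopsis),((Takifugu,Otocyon),Mus)),Neofelis),((Ailuropoda,Brassica),Ambystoma)),(Cuon,(Homo,((Alnus,(Prionailurus,Vespa)),Triticum))))).
That clade contains 19 terminal taxa: Ailuropoda, Alnus, Ambystoma, Brassica, Cuon, Gorilla, Homo, Larix, Martes, Mus, Neofelis, Otocyon, Prionailurus, Rana, Rattus, Solenopsis, Takifugu, Triticum, Vespa.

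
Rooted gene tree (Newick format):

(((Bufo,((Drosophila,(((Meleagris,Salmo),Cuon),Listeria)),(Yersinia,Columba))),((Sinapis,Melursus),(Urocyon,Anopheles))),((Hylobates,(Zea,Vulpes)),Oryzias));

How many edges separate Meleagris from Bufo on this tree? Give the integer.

The MRCA of Meleagris and Bufo is the node subtending (Bufo,((Drosophila,(((Meleagris,Salmo),Cuon),Listeria)),(Yersinia,Columba))).
From Meleagris up to that node: 6 branches. From Bufo up to the same node: 1 branch. Total: 6 + 1 = 7.

7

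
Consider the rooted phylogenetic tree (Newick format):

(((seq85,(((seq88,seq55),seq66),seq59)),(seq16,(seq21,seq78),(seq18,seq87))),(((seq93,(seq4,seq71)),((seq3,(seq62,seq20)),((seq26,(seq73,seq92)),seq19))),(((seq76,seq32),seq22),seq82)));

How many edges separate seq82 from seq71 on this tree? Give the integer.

6

The MRCA of seq82 and seq71 is the node subtending (((seq93,(seq4,seq71)),((seq3,(seq62,seq20)),((seq26,(seq73,seq92)),seq19))),(((seq76,seq32),seq22),seq82)).
From seq82 up to that node: 2 branches. From seq71 up to the same node: 4 branches. Total: 2 + 4 = 6.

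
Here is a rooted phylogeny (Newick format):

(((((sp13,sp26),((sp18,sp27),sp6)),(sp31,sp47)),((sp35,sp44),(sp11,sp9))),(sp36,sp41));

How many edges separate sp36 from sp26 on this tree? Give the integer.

7

The MRCA of sp36 and sp26 is the root of the tree.
From sp36 up to that node: 2 branches. From sp26 up to the same node: 5 branches. Total: 2 + 5 = 7.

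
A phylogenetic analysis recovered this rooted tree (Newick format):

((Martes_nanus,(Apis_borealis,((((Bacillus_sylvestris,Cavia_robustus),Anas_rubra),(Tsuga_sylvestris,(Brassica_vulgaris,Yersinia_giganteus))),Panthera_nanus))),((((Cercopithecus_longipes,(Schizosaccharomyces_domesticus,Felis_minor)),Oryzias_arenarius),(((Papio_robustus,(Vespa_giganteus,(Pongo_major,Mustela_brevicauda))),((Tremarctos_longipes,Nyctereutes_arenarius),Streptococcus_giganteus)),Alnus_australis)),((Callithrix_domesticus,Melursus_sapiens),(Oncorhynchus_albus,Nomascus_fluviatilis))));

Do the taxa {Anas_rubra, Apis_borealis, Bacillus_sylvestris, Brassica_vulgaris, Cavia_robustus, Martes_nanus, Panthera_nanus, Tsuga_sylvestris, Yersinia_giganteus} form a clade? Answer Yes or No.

Yes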